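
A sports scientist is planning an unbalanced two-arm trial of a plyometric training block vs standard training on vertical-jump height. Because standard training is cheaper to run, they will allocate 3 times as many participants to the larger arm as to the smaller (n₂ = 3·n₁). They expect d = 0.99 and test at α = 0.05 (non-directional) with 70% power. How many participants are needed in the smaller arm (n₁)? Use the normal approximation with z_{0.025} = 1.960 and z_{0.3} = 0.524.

n₁ = 9

With allocation ratio k = n₂/n₁ = 3, Var(x̄₁−x̄₂) = σ²(1/n₁ + 1/(k·n₁)) = σ²·(k+1)/(k·n₁).
So n₁ = (1 + 1/k)·((z_{α/2} + z_β)/d)² = 1.333 × (2.484/0.99)².
n₁ = 1.333 × 6.30 = 8.4.
Round up: n₁ = 9, giving n₂ = 3 × 9 = 27.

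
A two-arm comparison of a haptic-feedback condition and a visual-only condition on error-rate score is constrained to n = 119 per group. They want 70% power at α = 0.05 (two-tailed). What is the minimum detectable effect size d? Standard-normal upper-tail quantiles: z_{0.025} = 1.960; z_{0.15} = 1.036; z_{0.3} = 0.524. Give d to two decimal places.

d_min ≈ 0.32

For two independent groups of n = 119 each: d_min = (z_{α/2} + z_β)·√(2/n).
z-sum = 1.960 + 0.524 = 2.484.
d_min = 2.484 × √(2/119) = 2.484 × 0.1296 = 0.322.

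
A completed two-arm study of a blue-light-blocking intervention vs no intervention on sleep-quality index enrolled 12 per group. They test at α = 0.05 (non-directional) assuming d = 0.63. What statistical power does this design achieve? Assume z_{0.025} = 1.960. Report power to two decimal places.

For two equal groups, power = Φ(d·√(n/2) − z_{α/2}).
d·√(n/2) = 0.63 × √(12/2) = 0.63 × 2.449 = 1.543.
z_β = 1.543 − 1.960 = -0.417.
Power = Φ(-0.417) = 0.338.

power ≈ 0.34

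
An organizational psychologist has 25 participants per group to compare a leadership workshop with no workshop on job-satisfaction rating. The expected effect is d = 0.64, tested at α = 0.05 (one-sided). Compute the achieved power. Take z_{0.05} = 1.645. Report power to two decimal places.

power ≈ 0.73

For two equal groups, power = Φ(d·√(n/2) − z_{α}).
d·√(n/2) = 0.64 × √(25/2) = 0.64 × 3.536 = 2.263.
z_β = 2.263 − 1.645 = 0.618.
Power = Φ(0.618) = 0.732.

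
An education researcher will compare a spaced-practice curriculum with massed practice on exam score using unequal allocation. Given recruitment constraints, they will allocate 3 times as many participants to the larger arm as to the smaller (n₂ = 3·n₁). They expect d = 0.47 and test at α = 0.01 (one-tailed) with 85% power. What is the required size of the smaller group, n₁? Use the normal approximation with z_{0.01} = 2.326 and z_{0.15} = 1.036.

n₁ = 69

With allocation ratio k = n₂/n₁ = 3, Var(x̄₁−x̄₂) = σ²(1/n₁ + 1/(k·n₁)) = σ²·(k+1)/(k·n₁).
So n₁ = (1 + 1/k)·((z_{α} + z_β)/d)² = 1.333 × (3.362/0.47)².
n₁ = 1.333 × 51.17 = 68.2.
Round up: n₁ = 69, giving n₂ = 3 × 69 = 207.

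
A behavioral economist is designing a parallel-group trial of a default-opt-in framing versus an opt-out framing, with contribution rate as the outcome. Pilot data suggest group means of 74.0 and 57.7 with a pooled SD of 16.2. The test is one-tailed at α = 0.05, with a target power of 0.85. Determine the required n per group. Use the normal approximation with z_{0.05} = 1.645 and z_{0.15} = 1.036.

Cohen's d = |M₁ − M₂| / SD_pooled = |74.0 − 57.7| / 16.2 = 16.3 / 16.2 = 1.006.
For two independent groups with equal n: n = 2·((z_{α} + z_β) / d)².
z_{α} + z_β = 1.645 + 1.036 = 2.681.
n = 2 × (2.681 / 1.006)² = 2 × 2.665² = 2 × 7.10 = 14.2.
Round up to the next whole participant.

n = 15 per group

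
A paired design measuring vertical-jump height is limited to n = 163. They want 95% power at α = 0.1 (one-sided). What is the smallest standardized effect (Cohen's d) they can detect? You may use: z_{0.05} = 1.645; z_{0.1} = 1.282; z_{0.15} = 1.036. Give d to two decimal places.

For a single sample (or paired design) of n = 163: d_min = (z_{α} + z_β)/√n.
z-sum = 1.282 + 1.645 = 2.927.
d_min = 2.927 / √163 = 2.927 / 12.767 = 0.229.

d_min ≈ 0.23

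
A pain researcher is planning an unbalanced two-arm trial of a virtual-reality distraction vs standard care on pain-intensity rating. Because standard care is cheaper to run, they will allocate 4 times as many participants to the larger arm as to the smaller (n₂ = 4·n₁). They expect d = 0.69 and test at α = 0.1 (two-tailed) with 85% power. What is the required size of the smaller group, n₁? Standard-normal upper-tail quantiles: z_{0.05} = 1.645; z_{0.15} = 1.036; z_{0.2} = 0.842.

With allocation ratio k = n₂/n₁ = 4, Var(x̄₁−x̄₂) = σ²(1/n₁ + 1/(k·n₁)) = σ²·(k+1)/(k·n₁).
So n₁ = (1 + 1/k)·((z_{α/2} + z_β)/d)² = 1.250 × (2.681/0.69)².
n₁ = 1.250 × 15.10 = 18.9.
Round up: n₁ = 19, giving n₂ = 4 × 19 = 76.

n₁ = 19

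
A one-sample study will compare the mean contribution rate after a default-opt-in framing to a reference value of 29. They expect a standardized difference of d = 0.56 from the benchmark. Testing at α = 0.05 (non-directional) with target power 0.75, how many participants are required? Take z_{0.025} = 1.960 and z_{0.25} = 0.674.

n = 23

For a one-sample test: n = ((z_{α/2} + z_β) / d)².
z_{α/2} + z_β = 1.960 + 0.674 = 2.634.
n = (2.634 / 0.56)² = 4.704² = 22.12.
Round up.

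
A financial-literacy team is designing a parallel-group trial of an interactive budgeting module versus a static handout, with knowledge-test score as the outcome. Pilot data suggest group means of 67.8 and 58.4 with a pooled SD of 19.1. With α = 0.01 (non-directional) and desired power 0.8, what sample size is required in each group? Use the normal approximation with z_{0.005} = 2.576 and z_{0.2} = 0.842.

n = 97 per group

Cohen's d = |M₁ − M₂| / SD_pooled = |67.8 − 58.4| / 19.1 = 9.4 / 19.1 = 0.492.
For two independent groups with equal n: n = 2·((z_{α/2} + z_β) / d)².
z_{α/2} + z_β = 2.576 + 0.842 = 3.418.
n = 2 × (3.418 / 0.492)² = 2 × 6.947² = 2 × 48.26 = 96.5.
Round up to the next whole participant.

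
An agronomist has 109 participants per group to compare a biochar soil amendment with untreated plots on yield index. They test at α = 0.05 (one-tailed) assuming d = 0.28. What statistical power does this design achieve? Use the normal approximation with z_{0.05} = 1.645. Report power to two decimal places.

power ≈ 0.66

For two equal groups, power = Φ(d·√(n/2) − z_{α}).
d·√(n/2) = 0.28 × √(109/2) = 0.28 × 7.382 = 2.067.
z_β = 2.067 − 1.645 = 0.422.
Power = Φ(0.422) = 0.664.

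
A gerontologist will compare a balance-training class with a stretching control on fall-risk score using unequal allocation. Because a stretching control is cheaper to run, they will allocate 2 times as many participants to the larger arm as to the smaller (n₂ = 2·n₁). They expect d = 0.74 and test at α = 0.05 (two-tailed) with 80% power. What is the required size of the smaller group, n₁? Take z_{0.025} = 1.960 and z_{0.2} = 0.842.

n₁ = 22

With allocation ratio k = n₂/n₁ = 2, Var(x̄₁−x̄₂) = σ²(1/n₁ + 1/(k·n₁)) = σ²·(k+1)/(k·n₁).
So n₁ = (1 + 1/k)·((z_{α/2} + z_β)/d)² = 1.500 × (2.802/0.74)².
n₁ = 1.500 × 14.34 = 21.5.
Round up: n₁ = 22, giving n₂ = 2 × 22 = 44.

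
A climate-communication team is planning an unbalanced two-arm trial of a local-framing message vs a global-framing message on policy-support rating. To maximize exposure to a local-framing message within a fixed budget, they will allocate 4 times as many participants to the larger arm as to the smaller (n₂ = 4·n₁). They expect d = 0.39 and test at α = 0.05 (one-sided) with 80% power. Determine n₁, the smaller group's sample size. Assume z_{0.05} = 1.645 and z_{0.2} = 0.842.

n₁ = 51

With allocation ratio k = n₂/n₁ = 4, Var(x̄₁−x̄₂) = σ²(1/n₁ + 1/(k·n₁)) = σ²·(k+1)/(k·n₁).
So n₁ = (1 + 1/k)·((z_{α} + z_β)/d)² = 1.250 × (2.487/0.39)².
n₁ = 1.250 × 40.67 = 50.8.
Round up: n₁ = 51, giving n₂ = 4 × 51 = 204.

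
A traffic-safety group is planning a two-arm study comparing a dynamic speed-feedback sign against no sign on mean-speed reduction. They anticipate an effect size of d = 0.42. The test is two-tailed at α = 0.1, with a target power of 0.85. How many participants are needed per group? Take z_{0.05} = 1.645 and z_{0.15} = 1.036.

For two independent groups with equal n: n = 2·((z_{α/2} + z_β) / d)².
z_{α/2} + z_β = 1.645 + 1.036 = 2.681.
n = 2 × (2.681 / 0.42)² = 2 × 6.383² = 2 × 40.75 = 81.5.
Round up to the next whole participant.

n = 82 per group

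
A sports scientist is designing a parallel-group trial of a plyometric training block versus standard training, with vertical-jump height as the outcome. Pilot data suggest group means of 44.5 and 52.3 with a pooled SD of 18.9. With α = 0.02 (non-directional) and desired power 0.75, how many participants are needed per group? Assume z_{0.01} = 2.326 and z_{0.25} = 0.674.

Cohen's d = |M₁ − M₂| / SD_pooled = |44.5 − 52.3| / 18.9 = 7.8 / 18.9 = 0.413.
For two independent groups with equal n: n = 2·((z_{α/2} + z_β) / d)².
z_{α/2} + z_β = 2.326 + 0.674 = 3.000.
n = 2 × (3.000 / 0.413)² = 2 × 7.264² = 2 × 52.76 = 105.5.
Round up to the next whole participant.

n = 106 per group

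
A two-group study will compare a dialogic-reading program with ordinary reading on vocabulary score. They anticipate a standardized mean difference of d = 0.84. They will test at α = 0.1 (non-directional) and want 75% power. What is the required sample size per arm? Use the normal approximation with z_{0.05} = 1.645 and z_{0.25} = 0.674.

For two independent groups with equal n: n = 2·((z_{α/2} + z_β) / d)².
z_{α/2} + z_β = 1.645 + 0.674 = 2.319.
n = 2 × (2.319 / 0.84)² = 2 × 2.761² = 2 × 7.62 = 15.2.
Round up to the next whole participant.

n = 16 per group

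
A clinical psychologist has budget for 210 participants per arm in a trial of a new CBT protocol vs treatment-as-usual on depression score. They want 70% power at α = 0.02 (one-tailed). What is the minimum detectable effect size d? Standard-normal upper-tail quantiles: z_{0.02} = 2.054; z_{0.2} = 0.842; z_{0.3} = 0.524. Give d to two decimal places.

d_min ≈ 0.25

For two independent groups of n = 210 each: d_min = (z_{α} + z_β)·√(2/n).
z-sum = 2.054 + 0.524 = 2.578.
d_min = 2.578 × √(2/210) = 2.578 × 0.0976 = 0.252.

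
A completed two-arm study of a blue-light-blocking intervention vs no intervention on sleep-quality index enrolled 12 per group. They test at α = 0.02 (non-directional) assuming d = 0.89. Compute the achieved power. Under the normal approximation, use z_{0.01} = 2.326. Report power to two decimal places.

For two equal groups, power = Φ(d·√(n/2) − z_{α/2}).
d·√(n/2) = 0.89 × √(12/2) = 0.89 × 2.449 = 2.180.
z_β = 2.180 − 2.326 = -0.146.
Power = Φ(-0.146) = 0.442.

power ≈ 0.44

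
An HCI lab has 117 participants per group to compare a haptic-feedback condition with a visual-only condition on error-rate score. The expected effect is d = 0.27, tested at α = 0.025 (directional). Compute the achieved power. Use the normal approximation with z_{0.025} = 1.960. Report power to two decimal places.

power ≈ 0.54

For two equal groups, power = Φ(d·√(n/2) − z_{α}).
d·√(n/2) = 0.27 × √(117/2) = 0.27 × 7.649 = 2.065.
z_β = 2.065 − 1.960 = 0.105.
Power = Φ(0.105) = 0.542.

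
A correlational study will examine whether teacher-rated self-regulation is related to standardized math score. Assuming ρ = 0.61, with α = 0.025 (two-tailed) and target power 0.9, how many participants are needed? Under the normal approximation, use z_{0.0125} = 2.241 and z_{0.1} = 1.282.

Fisher's z: C = ½·ln((1+r)/(1−r)) = ½·ln(4.1282) = 0.7089.
n = ((z_{α/2} + z_β)/C)² + 3.
(2.241 + 1.282) / 0.7089 = 3.523 / 0.7089 = 4.970.
n = 4.970² + 3 = 24.70 + 3 = 27.7.
Round up.

n = 28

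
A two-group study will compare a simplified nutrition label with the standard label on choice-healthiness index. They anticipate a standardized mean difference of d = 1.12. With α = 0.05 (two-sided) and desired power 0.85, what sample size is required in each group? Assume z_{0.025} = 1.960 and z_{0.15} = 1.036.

For two independent groups with equal n: n = 2·((z_{α/2} + z_β) / d)².
z_{α/2} + z_β = 1.960 + 1.036 = 2.996.
n = 2 × (2.996 / 1.12)² = 2 × 2.675² = 2 × 7.16 = 14.3.
Round up to the next whole participant.

n = 15 per group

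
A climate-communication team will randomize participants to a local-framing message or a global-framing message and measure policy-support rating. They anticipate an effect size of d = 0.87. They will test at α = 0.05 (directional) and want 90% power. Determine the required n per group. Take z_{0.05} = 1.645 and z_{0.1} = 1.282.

n = 23 per group

For two independent groups with equal n: n = 2·((z_{α} + z_β) / d)².
z_{α} + z_β = 1.645 + 1.282 = 2.927.
n = 2 × (2.927 / 0.87)² = 2 × 3.364² = 2 × 11.32 = 22.6.
Round up to the next whole participant.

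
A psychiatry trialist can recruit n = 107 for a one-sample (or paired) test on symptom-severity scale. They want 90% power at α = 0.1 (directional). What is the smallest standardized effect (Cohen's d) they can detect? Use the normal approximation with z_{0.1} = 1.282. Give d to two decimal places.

For a single sample (or paired design) of n = 107: d_min = (z_{α} + z_β)/√n.
z-sum = 1.282 + 1.282 = 2.564.
d_min = 2.564 / √107 = 2.564 / 10.344 = 0.248.

d_min ≈ 0.25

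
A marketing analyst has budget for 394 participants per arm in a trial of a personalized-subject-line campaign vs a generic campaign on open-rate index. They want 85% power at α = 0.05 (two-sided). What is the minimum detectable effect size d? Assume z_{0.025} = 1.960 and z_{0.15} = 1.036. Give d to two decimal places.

d_min ≈ 0.21

For two independent groups of n = 394 each: d_min = (z_{α/2} + z_β)·√(2/n).
z-sum = 1.960 + 1.036 = 2.996.
d_min = 2.996 × √(2/394) = 2.996 × 0.0712 = 0.213.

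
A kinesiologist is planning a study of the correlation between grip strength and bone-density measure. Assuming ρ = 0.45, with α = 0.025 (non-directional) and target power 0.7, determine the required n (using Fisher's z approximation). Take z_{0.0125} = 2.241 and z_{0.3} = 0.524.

n = 36

Fisher's z: C = ½·ln((1+r)/(1−r)) = ½·ln(2.6364) = 0.4847.
n = ((z_{α/2} + z_β)/C)² + 3.
(2.241 + 0.524) / 0.4847 = 2.765 / 0.4847 = 5.705.
n = 5.705² + 3 = 32.54 + 3 = 35.5.
Round up.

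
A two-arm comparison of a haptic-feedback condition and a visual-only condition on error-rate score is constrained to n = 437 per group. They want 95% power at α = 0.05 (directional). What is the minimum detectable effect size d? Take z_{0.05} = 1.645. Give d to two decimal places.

For two independent groups of n = 437 each: d_min = (z_{α} + z_β)·√(2/n).
z-sum = 1.645 + 1.645 = 3.290.
d_min = 3.290 × √(2/437) = 3.290 × 0.0677 = 0.223.

d_min ≈ 0.22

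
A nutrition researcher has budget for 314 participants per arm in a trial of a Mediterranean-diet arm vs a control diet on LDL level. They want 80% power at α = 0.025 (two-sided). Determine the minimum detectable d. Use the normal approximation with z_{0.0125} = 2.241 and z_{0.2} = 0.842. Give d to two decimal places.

For two independent groups of n = 314 each: d_min = (z_{α/2} + z_β)·√(2/n).
z-sum = 2.241 + 0.842 = 3.083.
d_min = 3.083 × √(2/314) = 3.083 × 0.0798 = 0.246.

d_min ≈ 0.25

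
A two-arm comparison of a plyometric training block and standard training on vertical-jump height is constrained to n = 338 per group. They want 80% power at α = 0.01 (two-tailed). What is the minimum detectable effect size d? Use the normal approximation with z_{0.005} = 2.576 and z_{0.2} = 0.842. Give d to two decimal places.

d_min ≈ 0.26

For two independent groups of n = 338 each: d_min = (z_{α/2} + z_β)·√(2/n).
z-sum = 2.576 + 0.842 = 3.418.
d_min = 3.418 × √(2/338) = 3.418 × 0.0769 = 0.263.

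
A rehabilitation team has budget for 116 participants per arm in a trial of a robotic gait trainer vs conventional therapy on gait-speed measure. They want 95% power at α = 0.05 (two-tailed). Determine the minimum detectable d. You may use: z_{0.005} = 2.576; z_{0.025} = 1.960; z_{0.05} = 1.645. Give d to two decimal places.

d_min ≈ 0.47

For two independent groups of n = 116 each: d_min = (z_{α/2} + z_β)·√(2/n).
z-sum = 1.960 + 1.645 = 3.605.
d_min = 3.605 × √(2/116) = 3.605 × 0.1313 = 0.473.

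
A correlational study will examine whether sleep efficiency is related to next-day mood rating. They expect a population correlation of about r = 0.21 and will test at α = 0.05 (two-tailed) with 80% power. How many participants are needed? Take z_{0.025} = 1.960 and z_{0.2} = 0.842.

n = 176

Fisher's z: C = ½·ln((1+r)/(1−r)) = ½·ln(1.5316) = 0.2132.
n = ((z_{α/2} + z_β)/C)² + 3.
(1.960 + 0.842) / 0.2132 = 2.802 / 0.2132 = 13.143.
n = 13.143² + 3 = 172.73 + 3 = 175.7.
Round up.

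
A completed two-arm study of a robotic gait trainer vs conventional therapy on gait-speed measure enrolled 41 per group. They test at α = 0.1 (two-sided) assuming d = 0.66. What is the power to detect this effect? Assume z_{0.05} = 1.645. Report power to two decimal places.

power ≈ 0.91

For two equal groups, power = Φ(d·√(n/2) − z_{α/2}).
d·√(n/2) = 0.66 × √(41/2) = 0.66 × 4.528 = 2.988.
z_β = 2.988 − 1.645 = 1.343.
Power = Φ(1.343) = 0.910.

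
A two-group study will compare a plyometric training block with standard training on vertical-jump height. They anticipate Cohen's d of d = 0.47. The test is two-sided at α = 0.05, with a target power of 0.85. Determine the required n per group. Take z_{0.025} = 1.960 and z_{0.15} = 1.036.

n = 82 per group

For two independent groups with equal n: n = 2·((z_{α/2} + z_β) / d)².
z_{α/2} + z_β = 1.960 + 1.036 = 2.996.
n = 2 × (2.996 / 0.47)² = 2 × 6.374² = 2 × 40.63 = 81.3.
Round up to the next whole participant.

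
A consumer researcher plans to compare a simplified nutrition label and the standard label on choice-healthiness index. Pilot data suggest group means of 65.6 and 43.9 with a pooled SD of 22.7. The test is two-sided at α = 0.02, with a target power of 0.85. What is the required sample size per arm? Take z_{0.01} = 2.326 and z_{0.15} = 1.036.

Cohen's d = |M₁ − M₂| / SD_pooled = |65.6 − 43.9| / 22.7 = 21.7 / 22.7 = 0.956.
For two independent groups with equal n: n = 2·((z_{α/2} + z_β) / d)².
z_{α/2} + z_β = 2.326 + 1.036 = 3.362.
n = 2 × (3.362 / 0.956)² = 2 × 3.517² = 2 × 12.37 = 24.7.
Round up to the next whole participant.

n = 25 per group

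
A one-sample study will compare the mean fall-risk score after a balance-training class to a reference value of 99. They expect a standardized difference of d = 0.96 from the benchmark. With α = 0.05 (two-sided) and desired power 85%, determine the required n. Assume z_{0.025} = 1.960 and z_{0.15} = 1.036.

For a one-sample test: n = ((z_{α/2} + z_β) / d)².
z_{α/2} + z_β = 1.960 + 1.036 = 2.996.
n = (2.996 / 0.96)² = 3.121² = 9.74.
Round up.

n = 10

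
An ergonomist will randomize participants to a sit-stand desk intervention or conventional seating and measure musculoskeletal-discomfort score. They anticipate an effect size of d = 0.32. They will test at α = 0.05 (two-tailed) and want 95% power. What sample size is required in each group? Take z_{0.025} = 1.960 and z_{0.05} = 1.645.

n = 254 per group

For two independent groups with equal n: n = 2·((z_{α/2} + z_β) / d)².
z_{α/2} + z_β = 1.960 + 1.645 = 3.605.
n = 2 × (3.605 / 0.32)² = 2 × 11.266² = 2 × 126.91 = 253.8.
Round up to the next whole participant.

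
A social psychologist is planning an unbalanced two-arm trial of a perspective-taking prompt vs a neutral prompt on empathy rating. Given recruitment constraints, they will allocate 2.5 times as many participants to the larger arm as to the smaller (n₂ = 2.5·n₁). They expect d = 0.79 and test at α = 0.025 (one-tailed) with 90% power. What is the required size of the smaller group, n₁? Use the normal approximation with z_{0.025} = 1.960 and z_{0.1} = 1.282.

n₁ = 24

With allocation ratio k = n₂/n₁ = 2.5, Var(x̄₁−x̄₂) = σ²(1/n₁ + 1/(k·n₁)) = σ²·(k+1)/(k·n₁).
So n₁ = (1 + 1/k)·((z_{α} + z_β)/d)² = 1.400 × (3.242/0.79)².
n₁ = 1.400 × 16.84 = 23.6.
Round up: n₁ = 24, giving n₂ = 2.5 × 24 = 60.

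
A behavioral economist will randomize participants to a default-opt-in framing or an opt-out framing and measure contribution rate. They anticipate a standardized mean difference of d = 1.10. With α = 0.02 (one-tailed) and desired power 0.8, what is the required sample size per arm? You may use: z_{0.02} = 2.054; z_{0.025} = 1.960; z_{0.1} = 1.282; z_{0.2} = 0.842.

For two independent groups with equal n: n = 2·((z_{α} + z_β) / d)².
z_{α} + z_β = 2.054 + 0.842 = 2.896.
n = 2 × (2.896 / 1.10)² = 2 × 2.633² = 2 × 6.93 = 13.9.
Round up to the next whole participant.

n = 14 per group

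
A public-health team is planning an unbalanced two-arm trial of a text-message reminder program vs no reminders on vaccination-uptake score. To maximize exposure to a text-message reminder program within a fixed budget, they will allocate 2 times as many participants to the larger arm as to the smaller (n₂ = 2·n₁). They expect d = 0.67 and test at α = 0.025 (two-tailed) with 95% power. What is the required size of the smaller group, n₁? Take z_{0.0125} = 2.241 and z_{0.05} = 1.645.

n₁ = 51

With allocation ratio k = n₂/n₁ = 2, Var(x̄₁−x̄₂) = σ²(1/n₁ + 1/(k·n₁)) = σ²·(k+1)/(k·n₁).
So n₁ = (1 + 1/k)·((z_{α/2} + z_β)/d)² = 1.500 × (3.886/0.67)².
n₁ = 1.500 × 33.64 = 50.5.
Round up: n₁ = 51, giving n₂ = 2 × 51 = 102.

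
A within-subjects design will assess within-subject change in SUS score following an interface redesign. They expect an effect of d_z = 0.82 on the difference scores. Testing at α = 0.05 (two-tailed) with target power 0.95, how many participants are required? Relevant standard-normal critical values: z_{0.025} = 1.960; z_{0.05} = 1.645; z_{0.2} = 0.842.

For a paired (one-sample on differences) test: n = ((z_{α/2} + z_β) / d)².
z_{α/2} + z_β = 1.960 + 1.645 = 3.605.
n = (3.605 / 0.82)² = 4.396² = 19.33.
Round up.

n = 20 pairs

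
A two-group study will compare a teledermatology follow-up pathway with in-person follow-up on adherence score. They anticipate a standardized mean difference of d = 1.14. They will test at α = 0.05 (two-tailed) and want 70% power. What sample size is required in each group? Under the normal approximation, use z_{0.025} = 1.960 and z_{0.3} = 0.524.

n = 10 per group

For two independent groups with equal n: n = 2·((z_{α/2} + z_β) / d)².
z_{α/2} + z_β = 1.960 + 0.524 = 2.484.
n = 2 × (2.484 / 1.14)² = 2 × 2.179² = 2 × 4.75 = 9.5.
Round up to the next whole participant.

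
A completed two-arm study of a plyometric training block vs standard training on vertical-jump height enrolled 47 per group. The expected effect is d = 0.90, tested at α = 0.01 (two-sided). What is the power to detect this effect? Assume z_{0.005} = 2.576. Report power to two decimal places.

power ≈ 0.96

For two equal groups, power = Φ(d·√(n/2) − z_{α/2}).
d·√(n/2) = 0.90 × √(47/2) = 0.90 × 4.848 = 4.363.
z_β = 4.363 − 2.576 = 1.787.
Power = Φ(1.787) = 0.963.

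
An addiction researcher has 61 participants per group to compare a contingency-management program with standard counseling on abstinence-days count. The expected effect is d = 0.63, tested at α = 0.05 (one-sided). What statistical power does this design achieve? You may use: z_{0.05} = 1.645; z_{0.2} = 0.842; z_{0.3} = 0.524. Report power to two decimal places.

power ≈ 0.97

For two equal groups, power = Φ(d·√(n/2) − z_{α}).
d·√(n/2) = 0.63 × √(61/2) = 0.63 × 5.523 = 3.479.
z_β = 3.479 − 1.645 = 1.834.
Power = Φ(1.834) = 0.967.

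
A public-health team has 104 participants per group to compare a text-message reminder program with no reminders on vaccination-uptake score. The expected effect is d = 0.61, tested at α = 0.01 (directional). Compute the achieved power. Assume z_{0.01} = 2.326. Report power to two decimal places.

For two equal groups, power = Φ(d·√(n/2) − z_{α}).
d·√(n/2) = 0.61 × √(104/2) = 0.61 × 7.211 = 4.399.
z_β = 4.399 − 2.326 = 2.073.
Power = Φ(2.073) = 0.981.

power ≈ 0.98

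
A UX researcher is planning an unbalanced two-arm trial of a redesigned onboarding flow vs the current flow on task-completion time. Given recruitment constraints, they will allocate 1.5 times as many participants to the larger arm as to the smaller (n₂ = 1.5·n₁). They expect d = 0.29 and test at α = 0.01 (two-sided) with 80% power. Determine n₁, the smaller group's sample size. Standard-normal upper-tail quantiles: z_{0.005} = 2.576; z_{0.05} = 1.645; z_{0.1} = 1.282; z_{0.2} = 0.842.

n₁ = 232

With allocation ratio k = n₂/n₁ = 1.5, Var(x̄₁−x̄₂) = σ²(1/n₁ + 1/(k·n₁)) = σ²·(k+1)/(k·n₁).
So n₁ = (1 + 1/k)·((z_{α/2} + z_β)/d)² = 1.667 × (3.418/0.29)².
n₁ = 1.667 × 138.91 = 231.5.
Round up: n₁ = 232, giving n₂ = 1.5 × 232 = 348.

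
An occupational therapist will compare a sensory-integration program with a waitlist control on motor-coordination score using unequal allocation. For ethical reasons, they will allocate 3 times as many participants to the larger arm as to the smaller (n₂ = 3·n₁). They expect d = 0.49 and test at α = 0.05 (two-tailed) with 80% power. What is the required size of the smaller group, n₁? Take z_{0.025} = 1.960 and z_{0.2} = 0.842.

With allocation ratio k = n₂/n₁ = 3, Var(x̄₁−x̄₂) = σ²(1/n₁ + 1/(k·n₁)) = σ²·(k+1)/(k·n₁).
So n₁ = (1 + 1/k)·((z_{α/2} + z_β)/d)² = 1.333 × (2.802/0.49)².
n₁ = 1.333 × 32.70 = 43.6.
Round up: n₁ = 44, giving n₂ = 3 × 44 = 132.

n₁ = 44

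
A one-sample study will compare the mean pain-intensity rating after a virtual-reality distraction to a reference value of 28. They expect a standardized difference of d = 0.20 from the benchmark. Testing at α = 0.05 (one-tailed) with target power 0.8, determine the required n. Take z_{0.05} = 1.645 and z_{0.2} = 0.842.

For a one-sample test: n = ((z_{α} + z_β) / d)².
z_{α} + z_β = 1.645 + 0.842 = 2.487.
n = (2.487 / 0.20)² = 12.435² = 154.63.
Round up.

n = 155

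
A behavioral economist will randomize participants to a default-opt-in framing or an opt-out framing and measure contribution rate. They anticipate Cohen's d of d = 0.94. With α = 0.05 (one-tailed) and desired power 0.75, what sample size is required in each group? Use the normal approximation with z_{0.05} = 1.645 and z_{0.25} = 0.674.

For two independent groups with equal n: n = 2·((z_{α} + z_β) / d)².
z_{α} + z_β = 1.645 + 0.674 = 2.319.
n = 2 × (2.319 / 0.94)² = 2 × 2.467² = 2 × 6.09 = 12.2.
Round up to the next whole participant.

n = 13 per group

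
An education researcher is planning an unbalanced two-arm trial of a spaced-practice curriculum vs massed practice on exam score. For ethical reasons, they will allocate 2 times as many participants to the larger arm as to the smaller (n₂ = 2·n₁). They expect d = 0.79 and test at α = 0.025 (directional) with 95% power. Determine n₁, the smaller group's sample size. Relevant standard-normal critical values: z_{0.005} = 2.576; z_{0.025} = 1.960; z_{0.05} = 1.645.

With allocation ratio k = n₂/n₁ = 2, Var(x̄₁−x̄₂) = σ²(1/n₁ + 1/(k·n₁)) = σ²·(k+1)/(k·n₁).
So n₁ = (1 + 1/k)·((z_{α} + z_β)/d)² = 1.500 × (3.605/0.79)².
n₁ = 1.500 × 20.82 = 31.2.
Round up: n₁ = 32, giving n₂ = 2 × 32 = 64.

n₁ = 32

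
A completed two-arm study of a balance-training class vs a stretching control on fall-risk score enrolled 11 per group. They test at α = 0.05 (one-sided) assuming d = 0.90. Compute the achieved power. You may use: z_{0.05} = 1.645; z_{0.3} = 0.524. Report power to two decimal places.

For two equal groups, power = Φ(d·√(n/2) − z_{α}).
d·√(n/2) = 0.90 × √(11/2) = 0.90 × 2.345 = 2.111.
z_β = 2.111 − 1.645 = 0.466.
Power = Φ(0.466) = 0.679.

power ≈ 0.68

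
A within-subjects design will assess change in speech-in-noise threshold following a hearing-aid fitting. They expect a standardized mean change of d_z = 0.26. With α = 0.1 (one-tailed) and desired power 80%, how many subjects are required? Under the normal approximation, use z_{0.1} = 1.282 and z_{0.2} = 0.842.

n = 67 pairs

For a paired (one-sample on differences) test: n = ((z_{α} + z_β) / d)².
z_{α} + z_β = 1.282 + 0.842 = 2.124.
n = (2.124 / 0.26)² = 8.169² = 66.74.
Round up.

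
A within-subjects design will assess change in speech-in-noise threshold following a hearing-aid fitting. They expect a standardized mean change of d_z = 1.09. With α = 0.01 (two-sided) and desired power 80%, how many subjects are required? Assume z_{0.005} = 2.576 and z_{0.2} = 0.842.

For a paired (one-sample on differences) test: n = ((z_{α/2} + z_β) / d)².
z_{α/2} + z_β = 2.576 + 0.842 = 3.418.
n = (3.418 / 1.09)² = 3.136² = 9.83.
Round up.

n = 10 pairs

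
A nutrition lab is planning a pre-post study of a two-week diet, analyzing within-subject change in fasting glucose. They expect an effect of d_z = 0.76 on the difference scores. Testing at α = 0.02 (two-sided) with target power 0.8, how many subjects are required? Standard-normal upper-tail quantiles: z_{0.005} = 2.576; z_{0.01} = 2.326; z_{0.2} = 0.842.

For a paired (one-sample on differences) test: n = ((z_{α/2} + z_β) / d)².
z_{α/2} + z_β = 2.326 + 0.842 = 3.168.
n = (3.168 / 0.76)² = 4.168² = 17.38.
Round up.

n = 18 pairs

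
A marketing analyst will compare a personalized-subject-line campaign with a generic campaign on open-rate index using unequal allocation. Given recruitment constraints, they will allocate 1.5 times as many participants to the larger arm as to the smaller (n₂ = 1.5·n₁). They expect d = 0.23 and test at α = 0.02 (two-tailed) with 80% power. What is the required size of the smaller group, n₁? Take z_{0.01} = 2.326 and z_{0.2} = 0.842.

With allocation ratio k = n₂/n₁ = 1.5, Var(x̄₁−x̄₂) = σ²(1/n₁ + 1/(k·n₁)) = σ²·(k+1)/(k·n₁).
So n₁ = (1 + 1/k)·((z_{α/2} + z_β)/d)² = 1.667 × (3.168/0.23)².
n₁ = 1.667 × 189.72 = 316.2.
Round up: n₁ = 317, giving n₂ = ⌈1.5 × 317⌉ = ⌈475.5⌉ = 476.

n₁ = 317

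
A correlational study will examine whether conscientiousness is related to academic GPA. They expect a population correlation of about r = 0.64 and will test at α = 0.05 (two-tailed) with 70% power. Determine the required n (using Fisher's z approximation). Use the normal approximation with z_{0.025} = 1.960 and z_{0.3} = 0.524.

n = 14

Fisher's z: C = ½·ln((1+r)/(1−r)) = ½·ln(4.5556) = 0.7582.
n = ((z_{α/2} + z_β)/C)² + 3.
(1.960 + 0.524) / 0.7582 = 2.484 / 0.7582 = 3.276.
n = 3.276² + 3 = 10.73 + 3 = 13.7.
Round up.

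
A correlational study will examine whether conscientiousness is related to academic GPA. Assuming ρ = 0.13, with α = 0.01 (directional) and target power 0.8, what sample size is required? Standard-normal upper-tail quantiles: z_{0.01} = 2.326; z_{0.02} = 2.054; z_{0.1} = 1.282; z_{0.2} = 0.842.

n = 591

Fisher's z: C = ½·ln((1+r)/(1−r)) = ½·ln(1.2989) = 0.1307.
n = ((z_{α} + z_β)/C)² + 3.
(2.326 + 0.842) / 0.1307 = 3.168 / 0.1307 = 24.239.
n = 24.239² + 3 = 587.52 + 3 = 590.5.
Round up.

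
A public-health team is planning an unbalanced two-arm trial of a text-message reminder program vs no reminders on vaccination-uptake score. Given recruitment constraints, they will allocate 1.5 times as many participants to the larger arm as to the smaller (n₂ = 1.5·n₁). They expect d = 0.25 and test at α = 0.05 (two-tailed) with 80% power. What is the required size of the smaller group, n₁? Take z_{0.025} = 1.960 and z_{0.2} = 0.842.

With allocation ratio k = n₂/n₁ = 1.5, Var(x̄₁−x̄₂) = σ²(1/n₁ + 1/(k·n₁)) = σ²·(k+1)/(k·n₁).
So n₁ = (1 + 1/k)·((z_{α/2} + z_β)/d)² = 1.667 × (2.802/0.25)².
n₁ = 1.667 × 125.62 = 209.4.
Round up: n₁ = 210, giving n₂ = 1.5 × 210 = 315.

n₁ = 210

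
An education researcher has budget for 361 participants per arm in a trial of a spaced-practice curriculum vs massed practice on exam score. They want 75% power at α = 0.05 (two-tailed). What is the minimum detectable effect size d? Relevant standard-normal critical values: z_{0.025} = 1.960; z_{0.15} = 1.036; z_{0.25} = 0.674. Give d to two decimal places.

For two independent groups of n = 361 each: d_min = (z_{α/2} + z_β)·√(2/n).
z-sum = 1.960 + 0.674 = 2.634.
d_min = 2.634 × √(2/361) = 2.634 × 0.0744 = 0.196.

d_min ≈ 0.20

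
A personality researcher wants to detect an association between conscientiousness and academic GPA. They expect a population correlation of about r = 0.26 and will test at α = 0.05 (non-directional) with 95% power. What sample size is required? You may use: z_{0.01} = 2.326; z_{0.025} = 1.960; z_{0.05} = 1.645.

n = 187

Fisher's z: C = ½·ln((1+r)/(1−r)) = ½·ln(1.7027) = 0.2661.
n = ((z_{α/2} + z_β)/C)² + 3.
(1.960 + 1.645) / 0.2661 = 3.605 / 0.2661 = 13.548.
n = 13.548² + 3 = 183.54 + 3 = 186.5.
Round up.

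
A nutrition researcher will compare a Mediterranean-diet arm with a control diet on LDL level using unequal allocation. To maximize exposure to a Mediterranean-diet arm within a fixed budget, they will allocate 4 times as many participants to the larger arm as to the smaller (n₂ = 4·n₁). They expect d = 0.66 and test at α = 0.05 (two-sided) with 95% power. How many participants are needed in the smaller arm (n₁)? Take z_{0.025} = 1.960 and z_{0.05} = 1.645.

n₁ = 38

With allocation ratio k = n₂/n₁ = 4, Var(x̄₁−x̄₂) = σ²(1/n₁ + 1/(k·n₁)) = σ²·(k+1)/(k·n₁).
So n₁ = (1 + 1/k)·((z_{α/2} + z_β)/d)² = 1.250 × (3.605/0.66)².
n₁ = 1.250 × 29.83 = 37.3.
Round up: n₁ = 38, giving n₂ = 4 × 38 = 152.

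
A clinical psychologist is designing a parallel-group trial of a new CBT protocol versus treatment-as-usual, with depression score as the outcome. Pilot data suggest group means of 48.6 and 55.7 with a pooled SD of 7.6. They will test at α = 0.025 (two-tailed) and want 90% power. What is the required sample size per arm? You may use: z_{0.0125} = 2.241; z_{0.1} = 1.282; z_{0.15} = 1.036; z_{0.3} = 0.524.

n = 29 per group

Cohen's d = |M₁ − M₂| / SD_pooled = |48.6 − 55.7| / 7.6 = 7.1 / 7.6 = 0.934.
For two independent groups with equal n: n = 2·((z_{α/2} + z_β) / d)².
z_{α/2} + z_β = 2.241 + 1.282 = 3.523.
n = 2 × (3.523 / 0.934)² = 2 × 3.772² = 2 × 14.23 = 28.5.
Round up to the next whole participant.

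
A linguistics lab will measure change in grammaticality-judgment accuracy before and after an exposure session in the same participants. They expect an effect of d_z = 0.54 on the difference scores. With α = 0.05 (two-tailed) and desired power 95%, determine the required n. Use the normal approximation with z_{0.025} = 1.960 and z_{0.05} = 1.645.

n = 45 pairs

For a paired (one-sample on differences) test: n = ((z_{α/2} + z_β) / d)².
z_{α/2} + z_β = 1.960 + 1.645 = 3.605.
n = (3.605 / 0.54)² = 6.676² = 44.57.
Round up.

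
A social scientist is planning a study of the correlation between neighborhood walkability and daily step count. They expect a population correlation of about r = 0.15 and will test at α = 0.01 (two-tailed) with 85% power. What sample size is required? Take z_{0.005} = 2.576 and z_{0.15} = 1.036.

n = 575

Fisher's z: C = ½·ln((1+r)/(1−r)) = ½·ln(1.3529) = 0.1511.
n = ((z_{α/2} + z_β)/C)² + 3.
(2.576 + 1.036) / 0.1511 = 3.612 / 0.1511 = 23.905.
n = 23.905² + 3 = 571.43 + 3 = 574.4.
Round up.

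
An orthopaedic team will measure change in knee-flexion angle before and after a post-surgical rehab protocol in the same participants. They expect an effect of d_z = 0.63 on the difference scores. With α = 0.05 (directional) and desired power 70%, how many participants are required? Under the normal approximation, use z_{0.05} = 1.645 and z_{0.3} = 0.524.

n = 12 pairs

For a paired (one-sample on differences) test: n = ((z_{α} + z_β) / d)².
z_{α} + z_β = 1.645 + 0.524 = 2.169.
n = (2.169 / 0.63)² = 3.443² = 11.85.
Round up.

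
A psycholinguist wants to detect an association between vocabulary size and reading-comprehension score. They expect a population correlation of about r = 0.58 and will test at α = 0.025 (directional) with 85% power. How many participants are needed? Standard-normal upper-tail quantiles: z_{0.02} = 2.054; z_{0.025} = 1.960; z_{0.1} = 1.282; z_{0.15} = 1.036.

n = 24

Fisher's z: C = ½·ln((1+r)/(1−r)) = ½·ln(3.7619) = 0.6625.
n = ((z_{α} + z_β)/C)² + 3.
(1.960 + 1.036) / 0.6625 = 2.996 / 0.6625 = 4.522.
n = 4.522² + 3 = 20.45 + 3 = 23.5.
Round up.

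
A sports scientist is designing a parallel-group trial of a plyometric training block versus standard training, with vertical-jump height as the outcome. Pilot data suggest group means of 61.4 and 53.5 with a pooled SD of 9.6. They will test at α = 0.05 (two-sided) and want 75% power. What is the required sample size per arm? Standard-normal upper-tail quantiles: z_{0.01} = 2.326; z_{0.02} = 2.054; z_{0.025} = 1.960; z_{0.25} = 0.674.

n = 21 per group

Cohen's d = |M₁ − M₂| / SD_pooled = |61.4 − 53.5| / 9.6 = 7.9 / 9.6 = 0.823.
For two independent groups with equal n: n = 2·((z_{α/2} + z_β) / d)².
z_{α/2} + z_β = 1.960 + 0.674 = 2.634.
n = 2 × (2.634 / 0.823)² = 2 × 3.200² = 2 × 10.24 = 20.5.
Round up to the next whole participant.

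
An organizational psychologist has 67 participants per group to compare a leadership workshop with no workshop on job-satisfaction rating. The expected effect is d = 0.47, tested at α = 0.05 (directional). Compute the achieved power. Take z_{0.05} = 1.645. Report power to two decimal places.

power ≈ 0.86

For two equal groups, power = Φ(d·√(n/2) − z_{α}).
d·√(n/2) = 0.47 × √(67/2) = 0.47 × 5.788 = 2.720.
z_β = 2.720 − 1.645 = 1.075.
Power = Φ(1.075) = 0.859.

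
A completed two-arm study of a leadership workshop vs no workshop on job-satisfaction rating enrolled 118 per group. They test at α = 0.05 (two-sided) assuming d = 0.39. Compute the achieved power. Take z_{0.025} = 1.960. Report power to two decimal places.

power ≈ 0.85

For two equal groups, power = Φ(d·√(n/2) − z_{α/2}).
d·√(n/2) = 0.39 × √(118/2) = 0.39 × 7.681 = 2.996.
z_β = 2.996 − 1.960 = 1.036.
Power = Φ(1.036) = 0.850.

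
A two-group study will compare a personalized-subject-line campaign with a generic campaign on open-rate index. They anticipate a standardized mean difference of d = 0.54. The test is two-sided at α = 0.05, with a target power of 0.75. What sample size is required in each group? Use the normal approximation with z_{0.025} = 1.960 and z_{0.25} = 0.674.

For two independent groups with equal n: n = 2·((z_{α/2} + z_β) / d)².
z_{α/2} + z_β = 1.960 + 0.674 = 2.634.
n = 2 × (2.634 / 0.54)² = 2 × 4.878² = 2 × 23.79 = 47.6.
Round up to the next whole participant.

n = 48 per group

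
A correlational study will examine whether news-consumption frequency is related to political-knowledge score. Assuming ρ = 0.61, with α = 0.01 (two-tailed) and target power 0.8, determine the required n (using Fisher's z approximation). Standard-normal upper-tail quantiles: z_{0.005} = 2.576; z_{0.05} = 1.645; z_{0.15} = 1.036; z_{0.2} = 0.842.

Fisher's z: C = ½·ln((1+r)/(1−r)) = ½·ln(4.1282) = 0.7089.
n = ((z_{α/2} + z_β)/C)² + 3.
(2.576 + 0.842) / 0.7089 = 3.418 / 0.7089 = 4.822.
n = 4.822² + 3 = 23.25 + 3 = 26.2.
Round up.

n = 27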